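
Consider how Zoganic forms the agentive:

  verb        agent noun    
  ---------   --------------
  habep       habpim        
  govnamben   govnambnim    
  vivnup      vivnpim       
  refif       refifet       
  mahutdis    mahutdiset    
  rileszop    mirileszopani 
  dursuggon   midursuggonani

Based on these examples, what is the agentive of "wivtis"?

wivtiset

"wivtis" has last vowel 'i'. The stems whose last vowel is 'i' (refif → refifet, mahutdis → mahutdiset) add -et.
The other patterns: stems whose last vowel is 'e' or 'u' delete the last vowel and add -im; stems whose last vowel is 'o' add mi- … -ani around the stem.
So wivtis → wivtiset.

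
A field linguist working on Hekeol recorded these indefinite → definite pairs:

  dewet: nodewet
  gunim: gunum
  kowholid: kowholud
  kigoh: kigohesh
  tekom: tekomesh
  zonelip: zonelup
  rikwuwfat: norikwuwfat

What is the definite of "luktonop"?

luktonopesh

gunim and tekom both end in -m yet inflect differently (gunum, tekomesh), so the final letter is not what conditions the rule; the last vowel is.
"luktonop" has last vowel 'o'. The stems whose last vowel is 'o' (tekom → tekomesh, kigoh → kigohesh) add -esh.
The other patterns: stems whose last vowel is 'i' change the last vowel to 'u'; stems whose last vowel is 'a' or 'e' add the prefix no-.
So luktonop → luktonopesh.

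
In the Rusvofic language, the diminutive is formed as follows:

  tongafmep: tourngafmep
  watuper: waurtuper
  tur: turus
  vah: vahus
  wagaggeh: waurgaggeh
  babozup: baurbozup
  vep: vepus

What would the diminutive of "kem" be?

kemus

watuper and tur both end in -r yet inflect differently (waurtuper, turus), so the final letter is not what conditions the rule; the number of vowels is.
"kem" has 1 vowel. The stems with 1 vowel (tur → turus, vep → vepus, vah → vahus) add -us.
So kem → kemus.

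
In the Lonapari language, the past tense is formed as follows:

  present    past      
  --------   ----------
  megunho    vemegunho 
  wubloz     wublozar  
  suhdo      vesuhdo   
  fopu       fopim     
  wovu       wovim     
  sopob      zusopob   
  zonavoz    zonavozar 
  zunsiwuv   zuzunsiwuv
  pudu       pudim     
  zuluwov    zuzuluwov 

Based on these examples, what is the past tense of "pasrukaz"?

pasrukazar

zonavoz and megunho both have last vowel 'o' yet inflect differently (zonavozar, vemegunho), so the last vowel is not what conditions the rule; the final letter is.
"pasrukaz" ends in -z. The stems ending in -z (zonavoz → zonavozar, wubloz → wublozar) add -ar.
The other patterns: stems ending in -u drop the final letter and add -im; stems ending in -o add the prefix ve-; stems ending in -b or -v add the prefix zu-.
So pasrukaz → pasrukazar.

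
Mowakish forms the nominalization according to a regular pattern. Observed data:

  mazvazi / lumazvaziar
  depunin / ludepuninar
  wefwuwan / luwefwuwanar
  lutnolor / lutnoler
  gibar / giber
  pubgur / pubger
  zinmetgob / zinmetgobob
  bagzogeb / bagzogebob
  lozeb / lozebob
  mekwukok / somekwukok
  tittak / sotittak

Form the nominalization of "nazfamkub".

"nazfamkub" ends in -b. The stems ending in -b (zinmetgob → zinmetgobob, bagzogeb → bagzogebob, lozeb → lozebob) add -ob.
The other patterns: stems ending in -i or -n add lu- … -ar around the stem; stems ending in -r change the last vowel to 'e'; stems ending in -k add the prefix so-.
So nazfamkub → nazfamkubob.

nazfamkubob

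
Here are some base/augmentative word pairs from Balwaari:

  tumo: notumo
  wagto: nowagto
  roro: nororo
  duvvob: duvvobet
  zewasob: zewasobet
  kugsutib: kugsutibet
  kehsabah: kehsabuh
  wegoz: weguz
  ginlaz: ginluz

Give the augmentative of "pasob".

pasobet

"pasob" ends in -b. The stems ending in -b (duvvob → duvvobet, zewasob → zewasobet, kugsutib → kugsutibet) add -et.
So pasob → pasobet.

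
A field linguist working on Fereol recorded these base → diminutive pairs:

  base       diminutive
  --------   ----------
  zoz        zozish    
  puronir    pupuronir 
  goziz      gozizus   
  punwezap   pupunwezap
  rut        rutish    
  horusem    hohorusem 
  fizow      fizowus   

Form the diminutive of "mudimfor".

zoz and goziz both end in -z yet inflect differently (zozish, gozizus), so the final letter is not what conditions the rule; the number of vowels is.
"mudimfor" has 3 vowels. The stems with 3 vowels (puronir → pupuronir, punwezap → pupunwezap, horusem → hohorusem) repeat the first consonant+vowel as a prefix.
The other patterns: stems with 1 vowel add -ish; stems with 2 vowels add -us.
So mudimfor → mumudimfor.

mumudimfor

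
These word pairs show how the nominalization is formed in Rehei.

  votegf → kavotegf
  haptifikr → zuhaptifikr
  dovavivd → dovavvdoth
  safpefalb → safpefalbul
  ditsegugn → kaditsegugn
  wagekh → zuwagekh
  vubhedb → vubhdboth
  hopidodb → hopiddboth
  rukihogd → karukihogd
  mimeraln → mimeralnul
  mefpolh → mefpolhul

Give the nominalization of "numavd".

hopidodb and safpefalb both end in -b yet inflect differently (hopiddboth, safpefalbul), so the final letter is not what conditions the rule; the second-to-last letter is.
"numavd" has second-to-last letter 'v'. The one such stem in the data (dovavivd → dovavvdoth) deletes the last vowel and adds -oth (as do hopidodb, vubhedb), so the same rule applies.
The other patterns: stems whose second-to-last letter is 'l' add -ul; stems whose second-to-last letter is 'g' add the prefix ka-; stems whose second-to-last letter is 'k' add the prefix zu-.
So numavd → numvdoth.

numvdoth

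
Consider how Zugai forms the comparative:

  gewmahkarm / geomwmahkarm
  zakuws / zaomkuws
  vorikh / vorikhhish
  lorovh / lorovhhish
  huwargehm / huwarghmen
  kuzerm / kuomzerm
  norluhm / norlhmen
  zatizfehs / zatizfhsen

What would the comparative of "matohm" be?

"matohm" has second-to-last letter 'h'. The stems whose second-to-last letter is 'h' (huwargehm → huwarghmen, zatizfehs → zatizfhsen, norluhm → norlhmen) delete the last vowel and add -en.
The other patterns: stems whose second-to-last letter is 'r' or 'w' insert -om- after the first vowel; stems whose second-to-last letter is 'k' or 'v' double the final consonant and add -ish.
So matohm → mathmen.

mathmen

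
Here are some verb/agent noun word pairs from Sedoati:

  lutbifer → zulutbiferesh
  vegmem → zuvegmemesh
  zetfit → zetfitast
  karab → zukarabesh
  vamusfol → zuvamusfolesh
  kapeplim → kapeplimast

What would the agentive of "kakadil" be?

kapeplim and vegmem both end in -m yet inflect differently (kapeplimast, zuvegmemesh), so the final letter is not what conditions the rule; the last vowel is.
"kakadil" has last vowel 'i'. The stems whose last vowel is 'i' (zetfit → zetfitast, kapeplim → kapeplimast) add -ast.
The other pattern: stems whose last vowel is 'a', 'e' or 'o' add zu- … -esh around the stem.
So kakadil → kakadilast.

kakadilast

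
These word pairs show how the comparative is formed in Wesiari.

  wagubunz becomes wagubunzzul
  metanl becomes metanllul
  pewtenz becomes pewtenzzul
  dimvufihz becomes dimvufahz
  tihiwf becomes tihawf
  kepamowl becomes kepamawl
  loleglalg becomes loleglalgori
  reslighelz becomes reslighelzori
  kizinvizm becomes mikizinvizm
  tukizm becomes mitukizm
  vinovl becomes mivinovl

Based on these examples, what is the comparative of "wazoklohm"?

"wazoklohm" has second-to-last letter 'h'. The one such stem in the data (dimvufihz → dimvufahz) changes the last vowel to 'a' (as do tihiwf, kepamowl), so the same rule applies.
The other patterns: stems whose second-to-last letter is 'n' double the final consonant and add -ul; stems whose second-to-last letter is 'l' add -ori; stems whose second-to-last letter is 'v' or 'z' add the prefix mi-.
So wazoklohm → wazoklahm.

wazoklahm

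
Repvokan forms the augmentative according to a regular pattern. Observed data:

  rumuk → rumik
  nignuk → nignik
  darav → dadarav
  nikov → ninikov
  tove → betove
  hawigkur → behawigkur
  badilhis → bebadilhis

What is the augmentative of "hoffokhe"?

"hoffokhe" ends in -e. The one such stem in the data (tove → betove) adds the prefix be-, so the same rule applies.
The other patterns: stems ending in -k change the last vowel to 'i'; stems ending in -v repeat the first consonant+vowel as a prefix.
So hoffokhe → behoffokhe.

behoffokhe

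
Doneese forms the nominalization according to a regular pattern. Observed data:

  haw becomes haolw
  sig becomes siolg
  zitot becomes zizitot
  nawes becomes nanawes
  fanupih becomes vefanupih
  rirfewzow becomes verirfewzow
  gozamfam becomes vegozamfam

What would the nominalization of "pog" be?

poolg

"pog" has 1 vowel. The stems with 1 vowel (haw → haolw, sig → siolg) insert -ol- after the first vowel.
So pog → poolg.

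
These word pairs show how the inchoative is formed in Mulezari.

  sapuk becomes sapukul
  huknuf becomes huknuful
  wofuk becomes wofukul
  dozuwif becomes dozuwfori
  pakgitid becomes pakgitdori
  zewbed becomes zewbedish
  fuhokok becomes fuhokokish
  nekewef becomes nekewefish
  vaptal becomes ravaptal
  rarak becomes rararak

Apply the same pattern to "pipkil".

pipklori

huknuf and dozuwif both end in -f yet inflect differently (huknuful, dozuwfori), so the final letter is not what conditions the rule; the last vowel is.
"pipkil" has last vowel 'i'. The stems whose last vowel is 'i' (dozuwif → dozuwfori, pakgitid → pakgitdori) delete the last vowel and add -ori.
The other patterns: stems whose last vowel is 'u' add -ul; stems whose last vowel is 'e' or 'o' add -ish; stems whose last vowel is 'a' add the prefix ra-.
So pipkil → pipklori.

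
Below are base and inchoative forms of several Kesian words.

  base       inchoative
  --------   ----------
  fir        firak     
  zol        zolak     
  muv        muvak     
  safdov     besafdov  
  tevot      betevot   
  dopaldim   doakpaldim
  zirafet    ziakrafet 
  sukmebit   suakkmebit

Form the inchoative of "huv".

huvak

muv and safdov both end in -v yet inflect differently (muvak, besafdov), so the final letter is not what conditions the rule; the number of vowels is.
"huv" has 1 vowel. The stems with 1 vowel (fir → firak, zol → zolak, muv → muvak) add -ak.
So huv → huvak.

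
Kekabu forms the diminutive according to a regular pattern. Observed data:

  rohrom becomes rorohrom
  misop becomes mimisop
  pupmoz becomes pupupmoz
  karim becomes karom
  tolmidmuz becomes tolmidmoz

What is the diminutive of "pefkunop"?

pepefkunop

rohrom and karim both end in -m yet inflect differently (rorohrom, karom), so the final letter is not what conditions the rule; the last vowel is.
"pefkunop" has last vowel 'o'. The stems whose last vowel is 'o' (rohrom → rorohrom, misop → mimisop, pupmoz → pupupmoz) repeat the first consonant+vowel as a prefix.
The other pattern: stems whose last vowel is 'i' or 'u' change the last vowel to 'o'.
So pefkunop → pepefkunop.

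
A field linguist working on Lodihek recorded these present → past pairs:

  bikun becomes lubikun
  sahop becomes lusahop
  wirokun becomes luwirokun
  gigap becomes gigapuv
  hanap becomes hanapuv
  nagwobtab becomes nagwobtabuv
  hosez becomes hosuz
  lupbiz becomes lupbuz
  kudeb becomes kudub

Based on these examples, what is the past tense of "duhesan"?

"duhesan" has last vowel 'a'. The stems whose last vowel is 'a' (gigap → gigapuv, hanap → hanapuv, nagwobtab → nagwobtabuv) add -uv.
The other patterns: stems whose last vowel is 'o' or 'u' add the prefix lu-; stems whose last vowel is 'e' or 'i' change the last vowel to 'u'.
So duhesan → duhesanuv.

duhesanuv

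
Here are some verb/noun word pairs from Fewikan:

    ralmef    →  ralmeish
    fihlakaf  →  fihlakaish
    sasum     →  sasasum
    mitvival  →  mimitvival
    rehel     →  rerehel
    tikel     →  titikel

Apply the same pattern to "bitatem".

fihlakaf and mitvival both have last vowel 'a' yet inflect differently (fihlakaish, mimitvival), so the last vowel is not what conditions the rule; the final letter is.
"bitatem" ends in -m. The one such stem in the data (sasum → sasasum) repeats the first consonant+vowel as a prefix (as do mitvival, rehel), so the same rule applies.
The other pattern: stems ending in -f drop the final letter and add -ish.
So bitatem → bibitatem.

bibitatem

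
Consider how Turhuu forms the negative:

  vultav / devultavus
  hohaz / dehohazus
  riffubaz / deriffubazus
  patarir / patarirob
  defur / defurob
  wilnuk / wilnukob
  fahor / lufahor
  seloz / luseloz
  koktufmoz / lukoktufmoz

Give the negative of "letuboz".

luletuboz

"letuboz" has last vowel 'o'. The stems whose last vowel is 'o' (fahor → lufahor, seloz → luseloz, koktufmoz → lukoktufmoz) add the prefix lu-.
The other patterns: stems whose last vowel is 'a' add de- … -us around the stem; stems whose last vowel is 'i' or 'u' add -ob.
So letuboz → luletuboz.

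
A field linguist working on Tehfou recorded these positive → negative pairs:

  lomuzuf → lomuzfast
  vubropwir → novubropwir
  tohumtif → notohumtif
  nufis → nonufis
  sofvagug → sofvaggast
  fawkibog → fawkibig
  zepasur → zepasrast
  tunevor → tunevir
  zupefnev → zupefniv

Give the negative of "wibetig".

fawkibog and sofvagug both end in -g yet inflect differently (fawkibig, sofvaggast), so the final letter is not what conditions the rule; the last vowel is.
"wibetig" has last vowel 'i'. The stems whose last vowel is 'i' (nufis → nonufis, vubropwir → novubropwir, tohumtif → notohumtif) add the prefix no-.
The other patterns: stems whose last vowel is 'e' or 'o' change the last vowel to 'i'; stems whose last vowel is 'u' delete the last vowel and add -ast.
So wibetig → nowibetig.

nowibetig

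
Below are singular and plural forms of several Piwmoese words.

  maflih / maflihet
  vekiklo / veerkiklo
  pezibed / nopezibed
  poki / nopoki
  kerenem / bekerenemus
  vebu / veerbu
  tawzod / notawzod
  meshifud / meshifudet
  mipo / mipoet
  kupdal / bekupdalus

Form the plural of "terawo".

noterawo

mipo and vekiklo both end in -o yet inflect differently (mipoet, veerkiklo), so the final letter is not what conditions the rule; the first letter is.
"terawo" begins with t-. The one such stem in the data (tawzod → notawzod) adds the prefix no-, so the same rule applies.
So terawo → noterawo.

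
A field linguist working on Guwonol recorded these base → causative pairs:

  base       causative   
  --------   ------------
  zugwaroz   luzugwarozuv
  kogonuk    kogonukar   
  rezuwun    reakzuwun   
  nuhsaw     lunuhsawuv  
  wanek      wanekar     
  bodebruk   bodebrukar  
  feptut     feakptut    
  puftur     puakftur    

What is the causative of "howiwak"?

bodebruk and feptut both have last vowel 'u' yet inflect differently (bodebrukar, feakptut), so the last vowel is not what conditions the rule; the final letter is.
"howiwak" ends in -k. The stems ending in -k (bodebruk → bodebrukar, wanek → wanekar, kogonuk → kogonukar) add -ar.
The other patterns: stems ending in -w or -z add lu- … -uv around the stem; stems ending in -n, -r or -t insert -ak- after the first vowel.
So howiwak → howiwakar.

howiwakar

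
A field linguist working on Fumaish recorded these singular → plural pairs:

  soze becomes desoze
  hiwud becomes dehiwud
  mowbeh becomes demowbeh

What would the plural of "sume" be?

Every pair shown (soze → desoze, hiwud → dehiwud, mowbeh → demowbeh) follows the same rule: add the prefix de-.
So sume → desume.

desume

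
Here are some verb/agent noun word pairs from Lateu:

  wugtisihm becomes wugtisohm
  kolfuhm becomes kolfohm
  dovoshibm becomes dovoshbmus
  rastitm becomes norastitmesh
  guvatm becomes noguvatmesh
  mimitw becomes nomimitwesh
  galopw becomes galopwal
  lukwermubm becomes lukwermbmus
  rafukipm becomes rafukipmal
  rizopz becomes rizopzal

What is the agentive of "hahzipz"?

"hahzipz" has second-to-last letter 'p'. The stems whose second-to-last letter is 'p' (galopw → galopwal, rizopz → rizopzal, rafukipm → rafukipmal) add -al.
The other patterns: stems whose second-to-last letter is 't' add no- … -esh around the stem; stems whose second-to-last letter is 'b' delete the last vowel and add -us; stems whose second-to-last letter is 'h' change the last vowel to 'o'.
So hahzipz → hahzipzal.

hahzipzal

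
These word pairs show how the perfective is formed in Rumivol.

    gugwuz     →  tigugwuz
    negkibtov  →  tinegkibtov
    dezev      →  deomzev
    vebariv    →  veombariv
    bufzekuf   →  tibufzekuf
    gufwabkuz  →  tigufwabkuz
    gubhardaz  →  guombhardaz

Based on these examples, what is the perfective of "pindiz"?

piomndiz

negkibtov and vebariv both end in -v yet inflect differently (tinegkibtov, veombariv), so the final letter is not what conditions the rule; the last vowel is.
"pindiz" has last vowel 'i'. The one such stem in the data (vebariv → veombariv) inserts -om- after the first vowel (as do dezev, gubhardaz), so the same rule applies.
The other pattern: stems whose last vowel is 'o' or 'u' add the prefix ti-.
So pindiz → piomndiz.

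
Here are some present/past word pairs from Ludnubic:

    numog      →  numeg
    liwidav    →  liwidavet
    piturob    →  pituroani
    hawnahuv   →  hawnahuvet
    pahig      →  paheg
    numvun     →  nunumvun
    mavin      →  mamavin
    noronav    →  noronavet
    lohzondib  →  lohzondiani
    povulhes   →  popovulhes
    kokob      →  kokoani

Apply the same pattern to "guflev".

"guflev" ends in -v. The stems ending in -v (hawnahuv → hawnahuvet, liwidav → liwidavet, noronav → noronavet) add -et.
So guflev → guflevet.

guflevet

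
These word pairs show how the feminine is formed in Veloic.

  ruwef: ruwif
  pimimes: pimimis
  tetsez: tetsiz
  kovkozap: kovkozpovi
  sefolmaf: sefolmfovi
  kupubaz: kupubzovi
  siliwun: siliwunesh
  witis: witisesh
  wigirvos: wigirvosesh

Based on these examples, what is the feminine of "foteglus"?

foteglusesh

"foteglus" has last vowel 'u'. The one such stem in the data (siliwun → siliwunesh) adds -esh, so the same rule applies.
The other patterns: stems whose last vowel is 'e' change the last vowel to 'i'; stems whose last vowel is 'a' delete the last vowel and add -ovi.
So foteglus → foteglusesh.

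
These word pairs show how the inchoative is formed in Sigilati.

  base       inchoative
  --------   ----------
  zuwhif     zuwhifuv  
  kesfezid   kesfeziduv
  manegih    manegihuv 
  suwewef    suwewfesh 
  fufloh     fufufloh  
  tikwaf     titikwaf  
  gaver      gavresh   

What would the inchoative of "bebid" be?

bebiduv

tikwaf and zuwhif both end in -f yet inflect differently (titikwaf, zuwhifuv), so the final letter is not what conditions the rule; the last vowel is.
"bebid" has last vowel 'i'. The stems whose last vowel is 'i' (kesfezid → kesfeziduv, zuwhif → zuwhifuv, manegih → manegihuv) add -uv.
The other patterns: stems whose last vowel is 'a' or 'o' repeat the first consonant+vowel as a prefix; stems whose last vowel is 'e' delete the last vowel and add -esh.
So bebid → bebiduv.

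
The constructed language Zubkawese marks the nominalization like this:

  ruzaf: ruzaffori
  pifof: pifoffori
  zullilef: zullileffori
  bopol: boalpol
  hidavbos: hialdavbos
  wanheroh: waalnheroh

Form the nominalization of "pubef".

pifof and bopol both have last vowel 'o' yet inflect differently (pifoffori, boalpol), so the last vowel is not what conditions the rule; the final letter is.
"pubef" ends in -f. The stems ending in -f (ruzaf → ruzaffori, pifof → pifoffori, zullilef → zullileffori) double the final consonant and add -ori.
The other pattern: stems ending in -h, -l or -s insert -al- after the first vowel.
So pubef → pubeffori.

pubeffori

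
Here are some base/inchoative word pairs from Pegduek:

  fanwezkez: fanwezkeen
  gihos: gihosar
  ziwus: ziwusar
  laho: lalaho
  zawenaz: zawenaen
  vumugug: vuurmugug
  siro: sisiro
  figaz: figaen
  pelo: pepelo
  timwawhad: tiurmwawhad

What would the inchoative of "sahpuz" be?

ziwus and vumugug both have last vowel 'u' yet inflect differently (ziwusar, vuurmugug), so the last vowel is not what conditions the rule; the final letter is.
"sahpuz" ends in -z. The stems ending in -z (fanwezkez → fanwezkeen, figaz → figaen, zawenaz → zawenaen) drop the final letter and add -en.
So sahpuz → sahpuen.

sahpuen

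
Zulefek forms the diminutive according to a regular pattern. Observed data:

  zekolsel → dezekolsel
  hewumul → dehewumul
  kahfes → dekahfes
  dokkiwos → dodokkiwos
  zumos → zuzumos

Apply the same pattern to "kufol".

zumos and kahfes both end in -s yet inflect differently (zuzumos, dekahfes), so the final letter is not what conditions the rule; the last vowel is.
"kufol" has last vowel 'o'. The stems whose last vowel is 'o' (zumos → zuzumos, dokkiwos → dodokkiwos) repeat the first consonant+vowel as a prefix.
The other pattern: stems whose last vowel is 'e' or 'u' add the prefix de-.
So kufol → kukufol.

kukufol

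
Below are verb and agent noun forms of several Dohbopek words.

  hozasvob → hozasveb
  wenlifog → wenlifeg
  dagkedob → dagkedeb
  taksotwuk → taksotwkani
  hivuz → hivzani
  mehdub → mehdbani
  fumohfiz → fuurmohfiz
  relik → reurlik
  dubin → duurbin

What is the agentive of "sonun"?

sonnani

hozasvob and mehdub both end in -b yet inflect differently (hozasveb, mehdbani), so the final letter is not what conditions the rule; the last vowel is.
"sonun" has last vowel 'u'. The stems whose last vowel is 'u' (taksotwuk → taksotwkani, hivuz → hivzani, mehdub → mehdbani) delete the last vowel and add -ani.
The other patterns: stems whose last vowel is 'o' change the last vowel to 'e'; stems whose last vowel is 'i' insert -ur- after the first vowel.
So sonun → sonnani.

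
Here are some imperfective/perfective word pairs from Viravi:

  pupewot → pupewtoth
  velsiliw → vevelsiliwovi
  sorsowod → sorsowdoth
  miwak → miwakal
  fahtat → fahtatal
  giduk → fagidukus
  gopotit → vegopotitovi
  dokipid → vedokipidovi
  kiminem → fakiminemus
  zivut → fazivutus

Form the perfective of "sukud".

dokipid and sorsowod both end in -d yet inflect differently (vedokipidovi, sorsowdoth), so the final letter is not what conditions the rule; the last vowel is.
"sukud" has last vowel 'u'. The stems whose last vowel is 'u' (giduk → fagidukus, zivut → fazivutus) add fa- … -us around the stem.
So sukud → fasukudus.

fasukudus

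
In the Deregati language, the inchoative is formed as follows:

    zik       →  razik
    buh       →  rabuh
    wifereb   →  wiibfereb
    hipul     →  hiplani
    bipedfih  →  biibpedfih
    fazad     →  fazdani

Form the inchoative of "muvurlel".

muibvurlel

"muvurlel" has 3 vowels. The stems with 3 vowels (wifereb → wiibfereb, bipedfih → biibpedfih) insert -ib- after the first vowel.
The other patterns: stems with 1 vowel add the prefix ra-; stems with 2 vowels delete the last vowel and add -ani.
So muvurlel → muibvurlel.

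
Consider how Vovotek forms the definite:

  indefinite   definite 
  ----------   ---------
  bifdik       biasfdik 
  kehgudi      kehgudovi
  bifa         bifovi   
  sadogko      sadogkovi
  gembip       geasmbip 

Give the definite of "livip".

"livip" ends in a consonant. The stems ending in a consonant (gembip → geasmbip, bifdik → biasfdik) insert -as- after the first vowel.
So livip → liasvip.

liasvip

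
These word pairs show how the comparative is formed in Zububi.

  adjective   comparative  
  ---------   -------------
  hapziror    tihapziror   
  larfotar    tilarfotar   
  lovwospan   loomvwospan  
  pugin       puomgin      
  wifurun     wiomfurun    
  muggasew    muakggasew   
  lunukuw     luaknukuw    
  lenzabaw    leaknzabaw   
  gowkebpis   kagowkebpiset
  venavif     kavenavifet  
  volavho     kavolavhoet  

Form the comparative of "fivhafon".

larfotar and lovwospan both have last vowel 'a' yet inflect differently (tilarfotar, loomvwospan), so the last vowel is not what conditions the rule; the final letter is.
"fivhafon" ends in -n. The stems ending in -n (lovwospan → loomvwospan, pugin → puomgin, wifurun → wiomfurun) insert -om- after the first vowel.
The other patterns: stems ending in -r add the prefix ti-; stems ending in -w insert -ak- after the first vowel; stems ending in -f, -o or -s add ka- … -et around the stem.
So fivhafon → fiomvhafon.

fiomvhafon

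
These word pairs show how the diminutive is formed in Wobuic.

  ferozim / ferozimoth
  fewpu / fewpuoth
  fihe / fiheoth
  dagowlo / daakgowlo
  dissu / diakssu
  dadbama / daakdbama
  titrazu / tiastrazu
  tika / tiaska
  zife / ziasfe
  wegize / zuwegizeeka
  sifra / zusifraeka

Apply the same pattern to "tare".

fewpu and dissu both end in -u yet inflect differently (fewpuoth, diakssu), so the final letter is not what conditions the rule; the first letter is.
"tare" begins with t-. The stems beginning with t- (titrazu → tiastrazu, tika → tiaska) insert -as- after the first vowel.
The other patterns: stems beginning with f- add -oth; stems beginning with d- insert -ak- after the first vowel; stems beginning with s- or w- add zu- … -eka around the stem.
So tare → taasre.

taasre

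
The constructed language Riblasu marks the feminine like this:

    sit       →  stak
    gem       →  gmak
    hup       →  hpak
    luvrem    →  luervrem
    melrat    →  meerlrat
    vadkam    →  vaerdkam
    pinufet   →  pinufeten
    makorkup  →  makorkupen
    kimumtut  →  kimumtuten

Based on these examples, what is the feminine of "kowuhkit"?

gem and luvrem both end in -m yet inflect differently (gmak, luervrem), so the final letter is not what conditions the rule; the number of vowels is.
"kowuhkit" has 3 vowels. The stems with 3 vowels (pinufet → pinufeten, makorkup → makorkupen, kimumtut → kimumtuten) add -en.
So kowuhkit → kowuhkiten.

kowuhkiten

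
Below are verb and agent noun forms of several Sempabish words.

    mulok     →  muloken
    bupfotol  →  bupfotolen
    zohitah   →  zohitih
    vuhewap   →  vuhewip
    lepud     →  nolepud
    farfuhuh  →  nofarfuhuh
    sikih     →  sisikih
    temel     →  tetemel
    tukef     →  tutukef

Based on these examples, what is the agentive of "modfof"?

"modfof" has last vowel 'o'. The stems whose last vowel is 'o' (mulok → muloken, bupfotol → bupfotolen) add -en.
So modfof → modfofen.

modfofen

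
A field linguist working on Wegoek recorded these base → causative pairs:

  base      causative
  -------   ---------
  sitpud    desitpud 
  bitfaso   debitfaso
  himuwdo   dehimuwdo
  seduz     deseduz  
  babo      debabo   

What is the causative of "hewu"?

dehewu

Every pair shown (sitpud → desitpud, bitfaso → debitfaso, himuwdo → dehimuwdo, …) follows the same rule: add the prefix de-.
So hewu → dehewu.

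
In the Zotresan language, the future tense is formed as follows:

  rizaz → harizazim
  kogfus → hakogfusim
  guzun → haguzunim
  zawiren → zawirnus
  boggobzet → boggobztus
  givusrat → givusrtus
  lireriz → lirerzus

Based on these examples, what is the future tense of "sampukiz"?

sampukzus

"sampukiz" has 3 vowels. The stems with 3 vowels (zawiren → zawirnus, boggobzet → boggobztus, givusrat → givusrtus) delete the last vowel and add -us.
The other pattern: stems with 2 vowels add ha- … -im around the stem.
So sampukiz → sampukzus.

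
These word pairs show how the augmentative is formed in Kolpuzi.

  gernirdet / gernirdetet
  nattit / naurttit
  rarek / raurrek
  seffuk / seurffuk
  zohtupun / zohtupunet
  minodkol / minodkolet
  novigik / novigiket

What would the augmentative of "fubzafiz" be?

gernirdet and nattit both end in -t yet inflect differently (gernirdetet, naurttit), so the final letter is not what conditions the rule; the number of vowels is.
"fubzafiz" has 3 vowels. The stems with 3 vowels (zohtupun → zohtupunet, minodkol → minodkolet, gernirdet → gernirdetet) add -et.
So fubzafiz → fubzafizet.

fubzafizet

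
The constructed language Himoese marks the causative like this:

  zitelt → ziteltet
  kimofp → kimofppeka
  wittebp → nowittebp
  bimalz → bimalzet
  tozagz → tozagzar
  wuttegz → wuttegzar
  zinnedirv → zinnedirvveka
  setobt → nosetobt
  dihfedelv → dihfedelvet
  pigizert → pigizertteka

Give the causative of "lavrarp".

pigizert and zitelt both end in -t yet inflect differently (pigizertteka, ziteltet), so the final letter is not what conditions the rule; the second-to-last letter is.
"lavrarp" has second-to-last letter 'r'. The stems whose second-to-last letter is 'r' (zinnedirv → zinnedirvveka, pigizert → pigizertteka) double the final consonant and add -eka.
The other patterns: stems whose second-to-last letter is 'g' add -ar; stems whose second-to-last letter is 'l' add -et; stems whose second-to-last letter is 'b' add the prefix no-.
So lavrarp → lavrarppeka.

lavrarppeka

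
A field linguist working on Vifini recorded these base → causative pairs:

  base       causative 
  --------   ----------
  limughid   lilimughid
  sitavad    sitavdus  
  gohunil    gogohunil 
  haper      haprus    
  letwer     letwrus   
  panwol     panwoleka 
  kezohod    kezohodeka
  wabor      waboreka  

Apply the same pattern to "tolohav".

tolohvus

"tolohav" has last vowel 'a'. The one such stem in the data (sitavad → sitavdus) deletes the last vowel and adds -us (as do haper, letwer), so the same rule applies.
The other patterns: stems whose last vowel is 'o' add -eka; stems whose last vowel is 'i' repeat the first consonant+vowel as a prefix.
So tolohav → tolohvus.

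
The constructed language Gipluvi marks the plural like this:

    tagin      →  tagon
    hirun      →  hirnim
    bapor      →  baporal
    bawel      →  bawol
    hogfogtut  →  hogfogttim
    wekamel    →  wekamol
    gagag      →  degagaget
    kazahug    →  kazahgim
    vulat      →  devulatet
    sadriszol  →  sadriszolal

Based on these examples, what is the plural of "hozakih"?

hozakoh

kazahug and gagag both end in -g yet inflect differently (kazahgim, degagaget), so the final letter is not what conditions the rule; the last vowel is.
"hozakih" has last vowel 'i'. The one such stem in the data (tagin → tagon) changes the last vowel to 'o' (as do bawel, wekamel), so the same rule applies.
So hozakih → hozakoh.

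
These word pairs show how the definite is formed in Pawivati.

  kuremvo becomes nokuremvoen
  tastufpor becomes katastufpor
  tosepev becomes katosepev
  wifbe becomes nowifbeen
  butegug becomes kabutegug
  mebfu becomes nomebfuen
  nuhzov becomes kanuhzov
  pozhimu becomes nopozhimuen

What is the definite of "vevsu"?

novevsuen

butegug and mebfu both have last vowel 'u' yet inflect differently (kabutegug, nomebfuen), so the last vowel is not what conditions the rule; whether the stem ends in a vowel or a consonant is.
"vevsu" ends in a vowel. The stems ending in a vowel (mebfu → nomebfuen, wifbe → nowifbeen, pozhimu → nopozhimuen) add no- … -en around the stem.
The other pattern: stems ending in a consonant add the prefix ka-.
So vevsu → novevsuen.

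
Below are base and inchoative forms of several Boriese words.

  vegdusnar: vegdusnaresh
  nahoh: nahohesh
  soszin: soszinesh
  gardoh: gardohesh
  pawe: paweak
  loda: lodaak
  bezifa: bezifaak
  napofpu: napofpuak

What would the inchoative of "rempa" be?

rempaak

"rempa" ends in a vowel. The stems ending in a vowel (pawe → paweak, bezifa → bezifaak, napofpu → napofpuak) add -ak.
The other pattern: stems ending in a consonant add -esh.
So rempa → rempaak.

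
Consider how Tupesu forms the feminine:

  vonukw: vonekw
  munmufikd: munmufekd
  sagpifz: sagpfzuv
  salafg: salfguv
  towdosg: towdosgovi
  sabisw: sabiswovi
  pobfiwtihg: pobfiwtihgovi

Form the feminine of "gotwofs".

"gotwofs" has second-to-last letter 'f'. The stems whose second-to-last letter is 'f' (sagpifz → sagpfzuv, salafg → salfguv) delete the last vowel and add -uv.
So gotwofs → gotwfsuv.

gotwfsuv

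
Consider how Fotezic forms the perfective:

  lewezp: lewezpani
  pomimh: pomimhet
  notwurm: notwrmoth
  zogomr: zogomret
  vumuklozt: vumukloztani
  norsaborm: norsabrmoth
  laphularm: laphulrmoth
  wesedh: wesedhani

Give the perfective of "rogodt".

rogodtani

wesedh and pomimh both end in -h yet inflect differently (wesedhani, pomimhet), so the final letter is not what conditions the rule; the second-to-last letter is.
"rogodt" has second-to-last letter 'd'. The one such stem in the data (wesedh → wesedhani) adds -ani, so the same rule applies.
So rogodt → rogodtani.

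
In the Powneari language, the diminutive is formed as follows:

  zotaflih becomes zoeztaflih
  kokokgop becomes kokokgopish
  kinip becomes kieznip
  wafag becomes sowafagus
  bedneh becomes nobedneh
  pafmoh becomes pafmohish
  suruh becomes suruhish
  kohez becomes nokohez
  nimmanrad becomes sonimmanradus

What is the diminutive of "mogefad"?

zotaflih and bedneh both end in -h yet inflect differently (zoeztaflih, nobedneh), so the final letter is not what conditions the rule; the last vowel is.
"mogefad" has last vowel 'a'. The stems whose last vowel is 'a' (wafag → sowafagus, nimmanrad → sonimmanradus) add so- … -us around the stem.
The other patterns: stems whose last vowel is 'i' insert -ez- after the first vowel; stems whose last vowel is 'e' add the prefix no-; stems whose last vowel is 'o' or 'u' add -ish.
So mogefad → somogefadus.

somogefadus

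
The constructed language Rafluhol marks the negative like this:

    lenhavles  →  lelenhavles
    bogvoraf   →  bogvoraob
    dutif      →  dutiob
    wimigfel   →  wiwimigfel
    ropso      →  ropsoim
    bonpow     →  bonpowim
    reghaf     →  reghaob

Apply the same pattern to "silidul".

ropso and reghaf both begin with r- yet inflect differently (ropsoim, reghaob), so the first letter is not what conditions the rule; the final letter is.
"silidul" ends in -l. The one such stem in the data (wimigfel → wiwimigfel) repeats the first consonant+vowel as a prefix (as does lenhavles), so the same rule applies.
The other patterns: stems ending in -o or -w add -im; stems ending in -f drop the final letter and add -ob.
So silidul → sisilidul.

sisilidul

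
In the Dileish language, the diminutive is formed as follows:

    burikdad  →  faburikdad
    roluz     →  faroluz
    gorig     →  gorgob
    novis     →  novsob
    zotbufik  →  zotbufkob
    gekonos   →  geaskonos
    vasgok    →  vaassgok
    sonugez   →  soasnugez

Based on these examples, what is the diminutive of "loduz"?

faloduz

novis and gekonos both end in -s yet inflect differently (novsob, geaskonos), so the final letter is not what conditions the rule; the last vowel is.
"loduz" has last vowel 'u'. The one such stem in the data (roluz → faroluz) adds the prefix fa-, so the same rule applies.
So loduz → faloduz.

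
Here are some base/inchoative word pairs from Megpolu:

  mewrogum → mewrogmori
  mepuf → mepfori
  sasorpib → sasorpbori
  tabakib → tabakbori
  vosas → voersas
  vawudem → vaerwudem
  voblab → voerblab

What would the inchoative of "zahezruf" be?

"zahezruf" has last vowel 'u'. The stems whose last vowel is 'u' (mewrogum → mewrogmori, mepuf → mepfori) delete the last vowel and add -ori.
The other pattern: stems whose last vowel is 'a' or 'e' insert -er- after the first vowel.
So zahezruf → zahezrfori.

zahezrfori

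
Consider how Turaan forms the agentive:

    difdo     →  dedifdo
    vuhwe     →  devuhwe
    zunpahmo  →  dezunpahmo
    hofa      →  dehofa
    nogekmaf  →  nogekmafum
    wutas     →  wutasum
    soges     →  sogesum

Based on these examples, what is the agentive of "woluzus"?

hofa and nogekmaf both have last vowel 'a' yet inflect differently (dehofa, nogekmafum), so the last vowel is not what conditions the rule; whether the stem ends in a vowel or a consonant is.
"woluzus" ends in a consonant. The stems ending in a consonant (nogekmaf → nogekmafum, wutas → wutasum, soges → sogesum) add -um.
So woluzus → woluzusum.

woluzusum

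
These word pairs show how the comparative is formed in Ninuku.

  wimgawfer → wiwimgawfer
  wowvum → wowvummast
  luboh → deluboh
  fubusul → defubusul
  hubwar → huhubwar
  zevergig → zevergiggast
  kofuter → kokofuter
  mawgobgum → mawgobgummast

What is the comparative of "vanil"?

"vanil" ends in -l. The one such stem in the data (fubusul → defubusul) adds the prefix de-, so the same rule applies.
The other patterns: stems ending in -g or -m double the final consonant and add -ast; stems ending in -r repeat the first consonant+vowel as a prefix.
So vanil → devanil.

devanil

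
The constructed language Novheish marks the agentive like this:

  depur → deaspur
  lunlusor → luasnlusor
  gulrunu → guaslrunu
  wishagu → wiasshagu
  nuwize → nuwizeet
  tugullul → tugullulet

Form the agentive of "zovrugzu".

zoasvrugzu

"zovrugzu" ends in -u. The stems ending in -u (gulrunu → guaslrunu, wishagu → wiasshagu) insert -as- after the first vowel.
The other pattern: stems ending in -e or -l add -et.
So zovrugzu → zoasvrugzu.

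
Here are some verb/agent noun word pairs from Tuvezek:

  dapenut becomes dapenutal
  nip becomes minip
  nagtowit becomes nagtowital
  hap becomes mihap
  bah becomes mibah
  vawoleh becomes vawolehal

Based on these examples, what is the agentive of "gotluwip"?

"gotluwip" has 3 vowels. The stems with 3 vowels (vawoleh → vawolehal, nagtowit → nagtowital, dapenut → dapenutal) add -al.
The other pattern: stems with 1 vowel add the prefix mi-.
So gotluwip → gotluwipal.

gotluwipal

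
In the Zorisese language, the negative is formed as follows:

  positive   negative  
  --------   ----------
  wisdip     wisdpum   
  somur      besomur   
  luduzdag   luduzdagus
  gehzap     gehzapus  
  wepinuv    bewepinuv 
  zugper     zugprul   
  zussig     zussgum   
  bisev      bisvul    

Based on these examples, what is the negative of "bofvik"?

"bofvik" has last vowel 'i'. The stems whose last vowel is 'i' (zussig → zussgum, wisdip → wisdpum) delete the last vowel and add -um.
The other patterns: stems whose last vowel is 'u' add the prefix be-; stems whose last vowel is 'a' add -us; stems whose last vowel is 'e' delete the last vowel and add -ul.
So bofvik → bofvkum.

bofvkum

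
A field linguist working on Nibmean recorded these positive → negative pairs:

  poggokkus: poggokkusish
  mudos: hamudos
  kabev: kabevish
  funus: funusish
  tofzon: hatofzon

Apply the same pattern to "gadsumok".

mudos and poggokkus both end in -s yet inflect differently (hamudos, poggokkusish), so the final letter is not what conditions the rule; the last vowel is.
"gadsumok" has last vowel 'o'. The stems whose last vowel is 'o' (mudos → hamudos, tofzon → hatofzon) add the prefix ha-.
So gadsumok → hagadsumok.

hagadsumok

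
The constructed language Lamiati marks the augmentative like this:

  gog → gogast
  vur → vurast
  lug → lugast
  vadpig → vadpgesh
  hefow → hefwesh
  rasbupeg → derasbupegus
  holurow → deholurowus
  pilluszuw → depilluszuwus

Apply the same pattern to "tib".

tibast

gog and vadpig both end in -g yet inflect differently (gogast, vadpgesh), so the final letter is not what conditions the rule; the number of vowels is.
"tib" has 1 vowel. The stems with 1 vowel (gog → gogast, vur → vurast, lug → lugast) add -ast.
So tib → tibast.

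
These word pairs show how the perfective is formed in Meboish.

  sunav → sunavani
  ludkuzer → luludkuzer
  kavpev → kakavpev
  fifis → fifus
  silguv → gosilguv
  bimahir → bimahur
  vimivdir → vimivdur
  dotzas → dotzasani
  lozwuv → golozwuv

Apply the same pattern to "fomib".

sunav and silguv both end in -v yet inflect differently (sunavani, gosilguv), so the final letter is not what conditions the rule; the last vowel is.
"fomib" has last vowel 'i'. The stems whose last vowel is 'i' (fifis → fifus, vimivdir → vimivdur, bimahir → bimahur) change the last vowel to 'u'.
The other patterns: stems whose last vowel is 'a' add -ani; stems whose last vowel is 'u' add the prefix go-; stems whose last vowel is 'e' repeat the first consonant+vowel as a prefix.
So fomib → fomub.

fomub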